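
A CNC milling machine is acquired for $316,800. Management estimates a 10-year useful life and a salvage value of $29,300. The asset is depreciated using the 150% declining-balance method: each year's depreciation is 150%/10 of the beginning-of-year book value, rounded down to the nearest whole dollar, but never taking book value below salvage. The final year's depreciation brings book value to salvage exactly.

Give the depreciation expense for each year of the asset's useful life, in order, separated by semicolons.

$47,520; $40,392; $34,333; $29,183; $24,805; $21,085; $17,922; $15,234; $12,948; $44,078

Depreciable base = $316,800 − $29,300 = $287,500.
Year 1: ⌊$316,800 × 150%/10⌋ = $47,520. Book value $269,280.
Year 2: ⌊$269,280 × 150%/10⌋ = $40,392. Book value $228,888.
Year 3: ⌊$228,888 × 150%/10⌋ = $34,333. Book value $194,555.
Year 4: ⌊$194,555 × 150%/10⌋ = $29,183. Book value $165,372.
Year 5: ⌊$165,372 × 150%/10⌋ = $24,805. Book value $140,567.
Year 6: ⌊$140,567 × 150%/10⌋ = $21,085. Book value $119,482.
Year 7: ⌊$119,482 × 150%/10⌋ = $17,922. Book value $101,560.
Year 8: ⌊$101,560 × 150%/10⌋ = $15,234. Book value $86,326.
Year 9: ⌊$86,326 × 150%/10⌋ = $12,948. Book value $73,378.
Year 10 (final): $73,378 − $29,300 = $44,078. Book value $29,300.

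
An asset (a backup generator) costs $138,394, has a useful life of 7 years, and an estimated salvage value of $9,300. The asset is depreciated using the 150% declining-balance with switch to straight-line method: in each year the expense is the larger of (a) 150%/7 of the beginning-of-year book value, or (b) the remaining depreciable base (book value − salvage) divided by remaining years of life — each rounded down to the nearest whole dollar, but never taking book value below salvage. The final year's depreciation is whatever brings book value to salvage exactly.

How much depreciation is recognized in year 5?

Depreciable base = $138,394 − $9,300 = $129,094.
Year 1: DB = ⌊$138,394 × 150%/7⌋ = $29,655; SL = ⌊$129,094/7⌋ = $18,442 → take DB $29,655. Book value $108,739.
Year 2: DB = ⌊$108,739 × 150%/7⌋ = $23,301; SL = ⌊$99,439/6⌋ = $16,573 → take DB $23,301. Book value $85,438.
Year 3: DB = ⌊$85,438 × 150%/7⌋ = $18,308; SL = ⌊$76,138/5⌋ = $15,227 → take DB $18,308. Book value $67,130.
Year 4: DB = ⌊$67,130 × 150%/7⌋ = $14,385; SL = ⌊$57,830/4⌋ = $14,457 → take SL $14,457. Book value $52,673.
Year 5: DB = ⌊$52,673 × 150%/7⌋ = $11,287; SL = ⌊$43,373/3⌋ = $14,457 → take SL $14,457. Book value $38,216.

$14,457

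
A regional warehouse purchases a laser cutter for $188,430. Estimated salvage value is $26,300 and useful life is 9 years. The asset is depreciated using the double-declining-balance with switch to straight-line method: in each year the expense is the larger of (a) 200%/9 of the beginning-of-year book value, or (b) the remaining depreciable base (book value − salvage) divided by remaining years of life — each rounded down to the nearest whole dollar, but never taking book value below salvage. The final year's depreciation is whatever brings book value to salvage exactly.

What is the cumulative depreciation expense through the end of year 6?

$146,714

Depreciable base = $188,430 − $26,300 = $162,130.
Year 1: DB = ⌊$188,430 × 200%/9⌋ = $41,873; SL = ⌊$162,130/9⌋ = $18,014 → take DB $41,873. Book value $146,557.
Year 2: DB = ⌊$146,557 × 200%/9⌋ = $32,568; SL = ⌊$120,257/8⌋ = $15,032 → take DB $32,568. Book value $113,989.
Year 3: DB = ⌊$113,989 × 200%/9⌋ = $25,330; SL = ⌊$87,689/7⌋ = $12,527 → take DB $25,330. Book value $88,659.
Year 4: DB = ⌊$88,659 × 200%/9⌋ = $19,702; SL = ⌊$62,359/6⌋ = $10,393 → take DB $19,702. Book value $68,957.
Year 5: DB = ⌊$68,957 × 200%/9⌋ = $15,323; SL = ⌊$42,657/5⌋ = $8,531 → take DB $15,323. Book value $53,634.
Year 6: DB = ⌊$53,634 × 200%/9⌋ = $11,918; SL = ⌊$27,334/4⌋ = $6,833 → take DB $11,918. Book value $41,716.
Accumulated through year 6 = $188,430 − $41,716 = $146,714.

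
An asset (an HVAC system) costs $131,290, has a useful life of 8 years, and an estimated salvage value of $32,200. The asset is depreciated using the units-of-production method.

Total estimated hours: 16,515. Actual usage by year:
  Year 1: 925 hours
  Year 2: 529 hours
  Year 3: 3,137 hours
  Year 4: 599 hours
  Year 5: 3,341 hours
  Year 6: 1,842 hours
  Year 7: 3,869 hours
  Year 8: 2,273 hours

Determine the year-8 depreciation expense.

Depreciable base = $131,290 − $32,200 = $99,090.
Rate = $99,090 / 16,515 hours = $6 per hour.
Year 1: 925 × $6 = $5,550. Book value $125,740.
Year 2: 529 × $6 = $3,174. Book value $122,566.
Year 3: 3,137 × $6 = $18,822. Book value $103,744.
Year 4: 599 × $6 = $3,594. Book value $100,150.
Year 5: 3,341 × $6 = $20,046. Book value $80,104.
Year 6: 1,842 × $6 = $11,052. Book value $69,052.
Year 7: 3,869 × $6 = $23,214. Book value $45,838.
Year 8: 2,273 × $6 = $13,638. Book value $32,200.

$13,638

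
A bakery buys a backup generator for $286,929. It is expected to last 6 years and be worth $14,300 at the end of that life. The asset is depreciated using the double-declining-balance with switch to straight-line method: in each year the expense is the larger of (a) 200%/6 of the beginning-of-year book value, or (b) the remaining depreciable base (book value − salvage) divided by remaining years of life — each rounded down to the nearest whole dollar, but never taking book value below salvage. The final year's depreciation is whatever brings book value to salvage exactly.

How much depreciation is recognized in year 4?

Depreciable base = $286,929 − $14,300 = $272,629.
Year 1: DB = ⌊$286,929 × 200%/6⌋ = $95,643; SL = ⌊$272,629/6⌋ = $45,438 → take DB $95,643. Book value $191,286.
Year 2: DB = ⌊$191,286 × 200%/6⌋ = $63,762; SL = ⌊$176,986/5⌋ = $35,397 → take DB $63,762. Book value $127,524.
Year 3: DB = ⌊$127,524 × 200%/6⌋ = $42,508; SL = ⌊$113,224/4⌋ = $28,306 → take DB $42,508. Book value $85,016.
Year 4: DB = ⌊$85,016 × 200%/6⌋ = $28,338; SL = ⌊$70,716/3⌋ = $23,572 → take DB $28,338. Book value $56,678.

$28,338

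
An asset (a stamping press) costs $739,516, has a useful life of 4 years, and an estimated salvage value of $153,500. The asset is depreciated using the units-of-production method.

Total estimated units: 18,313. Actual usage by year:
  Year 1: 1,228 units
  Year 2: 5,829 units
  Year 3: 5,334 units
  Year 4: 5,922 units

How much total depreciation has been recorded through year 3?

Depreciable base = $739,516 − $153,500 = $586,016.
Rate = $586,016 / 18,313 units = $32 per unit.
Year 1: 1,228 × $32 = $39,296. Book value $700,220.
Year 2: 5,829 × $32 = $186,528. Book value $513,692.
Year 3: 5,334 × $32 = $170,688. Book value $343,004.
Accumulated through year 3 = $739,516 − $343,004 = $396,512.

$396,512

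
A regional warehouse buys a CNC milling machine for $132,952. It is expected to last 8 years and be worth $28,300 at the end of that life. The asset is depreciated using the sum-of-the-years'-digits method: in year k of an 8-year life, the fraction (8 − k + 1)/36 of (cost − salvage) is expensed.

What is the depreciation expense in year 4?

Depreciable base = $132,952 − $28,300 = $104,652.
Sum of the years' digits = 8+7+6+5+4+3+2+1 = 36.
Year 1: $104,652 × 8/36 = $23,256. Book value $109,696.
Year 2: $104,652 × 7/36 = $20,349. Book value $89,347.
Year 3: $104,652 × 6/36 = $17,442. Book value $71,905.
Year 4: $104,652 × 5/36 = $14,535. Book value $57,370.

$14,535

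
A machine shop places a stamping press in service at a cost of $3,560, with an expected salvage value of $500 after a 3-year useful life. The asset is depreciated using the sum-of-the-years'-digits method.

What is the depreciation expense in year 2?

$1,020

Depreciable base = $3,560 − $500 = $3,060.
Sum of the years' digits = 3+2+1 = 6.
Year 1: $3,060 × 3/6 = $1,530. Book value $2,030.
Year 2: $3,060 × 2/6 = $1,020. Book value $1,010.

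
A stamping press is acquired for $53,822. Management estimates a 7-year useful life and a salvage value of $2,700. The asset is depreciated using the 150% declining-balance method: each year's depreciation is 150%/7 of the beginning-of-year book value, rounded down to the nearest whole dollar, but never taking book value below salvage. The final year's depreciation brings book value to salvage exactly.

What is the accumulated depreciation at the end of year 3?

$27,714

Depreciable base = $53,822 − $2,700 = $51,122.
Year 1: ⌊$53,822 × 150%/7⌋ = $11,533. Book value $42,289.
Year 2: ⌊$42,289 × 150%/7⌋ = $9,061. Book value $33,228.
Year 3: ⌊$33,228 × 150%/7⌋ = $7,120. Book value $26,108.
Accumulated through year 3 = $53,822 − $26,108 = $27,714.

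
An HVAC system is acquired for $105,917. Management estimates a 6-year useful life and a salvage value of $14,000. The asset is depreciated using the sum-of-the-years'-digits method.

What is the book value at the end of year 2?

$57,770

Depreciable base = $105,917 − $14,000 = $91,917.
Sum of the years' digits = 6+5+4+3+2+1 = 21.
Year 1: $91,917 × 6/21 = $26,262. Book value $79,655.
Year 2: $91,917 × 5/21 = $21,885. Book value $57,770.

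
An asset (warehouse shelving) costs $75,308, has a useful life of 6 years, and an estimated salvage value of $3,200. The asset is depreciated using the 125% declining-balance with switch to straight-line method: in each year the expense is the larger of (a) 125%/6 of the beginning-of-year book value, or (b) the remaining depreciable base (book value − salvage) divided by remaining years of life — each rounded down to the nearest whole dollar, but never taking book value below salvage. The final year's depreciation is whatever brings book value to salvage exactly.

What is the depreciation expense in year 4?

$11,000

Depreciable base = $75,308 − $3,200 = $72,108.
Year 1: DB = ⌊$75,308 × 125%/6⌋ = $15,689; SL = ⌊$72,108/6⌋ = $12,018 → take DB $15,689. Book value $59,619.
Year 2: DB = ⌊$59,619 × 125%/6⌋ = $12,420; SL = ⌊$56,419/5⌋ = $11,283 → take DB $12,420. Book value $47,199.
Year 3: DB = ⌊$47,199 × 125%/6⌋ = $9,833; SL = ⌊$43,999/4⌋ = $10,999 → take SL $10,999. Book value $36,200.
Year 4: DB = ⌊$36,200 × 125%/6⌋ = $7,541; SL = ⌊$33,000/3⌋ = $11,000 → take SL $11,000. Book value $25,200.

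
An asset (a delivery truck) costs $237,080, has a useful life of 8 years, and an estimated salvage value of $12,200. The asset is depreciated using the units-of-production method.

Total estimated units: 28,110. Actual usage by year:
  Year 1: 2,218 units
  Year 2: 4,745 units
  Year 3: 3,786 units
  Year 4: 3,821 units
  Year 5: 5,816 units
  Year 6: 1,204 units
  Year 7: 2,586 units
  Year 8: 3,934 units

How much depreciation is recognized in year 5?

Depreciable base = $237,080 − $12,200 = $224,880.
Rate = $224,880 / 28,110 units = $8 per unit.
Year 1: 2,218 × $8 = $17,744. Book value $219,336.
Year 2: 4,745 × $8 = $37,960. Book value $181,376.
Year 3: 3,786 × $8 = $30,288. Book value $151,088.
Year 4: 3,821 × $8 = $30,568. Book value $120,520.
Year 5: 5,816 × $8 = $46,528. Book value $73,992.

$46,528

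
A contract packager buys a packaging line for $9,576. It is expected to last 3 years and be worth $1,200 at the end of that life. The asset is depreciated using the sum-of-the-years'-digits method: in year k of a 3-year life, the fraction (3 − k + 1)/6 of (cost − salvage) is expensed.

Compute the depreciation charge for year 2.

$2,792

Depreciable base = $9,576 − $1,200 = $8,376.
Sum of the years' digits = 3+2+1 = 6.
Year 1: $8,376 × 3/6 = $4,188. Book value $5,388.
Year 2: $8,376 × 2/6 = $2,792. Book value $2,596.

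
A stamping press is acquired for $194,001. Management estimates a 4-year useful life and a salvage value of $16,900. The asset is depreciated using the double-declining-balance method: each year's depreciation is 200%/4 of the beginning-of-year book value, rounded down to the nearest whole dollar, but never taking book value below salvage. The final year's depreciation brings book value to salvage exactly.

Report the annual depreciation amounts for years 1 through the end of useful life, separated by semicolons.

Depreciable base = $194,001 − $16,900 = $177,101.
Year 1: ⌊$194,001 × 200%/4⌋ = $97,000. Book value $97,001.
Year 2: ⌊$97,001 × 200%/4⌋ = $48,500. Book value $48,501.
Year 3: ⌊$48,501 × 200%/4⌋ = $24,250. Book value $24,251.
Year 4 (final): $24,251 − $16,900 = $7,351. Book value $16,900.

$97,000; $48,500; $24,250; $7,351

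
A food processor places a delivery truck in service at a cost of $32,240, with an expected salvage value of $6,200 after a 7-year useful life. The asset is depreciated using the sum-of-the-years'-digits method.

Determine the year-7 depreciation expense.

$930

Depreciable base = $32,240 − $6,200 = $26,040.
Sum of the years' digits = 7+6+5+4+3+2+1 = 28.
Year 1: $26,040 × 7/28 = $6,510. Book value $25,730.
Year 2: $26,040 × 6/28 = $5,580. Book value $20,150.
Year 3: $26,040 × 5/28 = $4,650. Book value $15,500.
Year 4: $26,040 × 4/28 = $3,720. Book value $11,780.
Year 5: $26,040 × 3/28 = $2,790. Book value $8,990.
Year 6: $26,040 × 2/28 = $1,860. Book value $7,130.
Year 7: $26,040 × 1/28 = $930. Book value $6,200.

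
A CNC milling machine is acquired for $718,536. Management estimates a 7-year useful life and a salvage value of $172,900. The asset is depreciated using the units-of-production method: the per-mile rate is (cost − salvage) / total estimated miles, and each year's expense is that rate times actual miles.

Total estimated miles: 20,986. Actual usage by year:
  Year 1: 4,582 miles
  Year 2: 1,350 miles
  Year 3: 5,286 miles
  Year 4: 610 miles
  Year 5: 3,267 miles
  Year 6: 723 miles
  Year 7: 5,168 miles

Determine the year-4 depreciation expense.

Depreciable base = $718,536 − $172,900 = $545,636.
Rate = $545,636 / 20,986 miles = $26 per mile.
Year 1: 4,582 × $26 = $119,132. Book value $599,404.
Year 2: 1,350 × $26 = $35,100. Book value $564,304.
Year 3: 5,286 × $26 = $137,436. Book value $426,868.
Year 4: 610 × $26 = $15,860. Book value $411,008.

$15,860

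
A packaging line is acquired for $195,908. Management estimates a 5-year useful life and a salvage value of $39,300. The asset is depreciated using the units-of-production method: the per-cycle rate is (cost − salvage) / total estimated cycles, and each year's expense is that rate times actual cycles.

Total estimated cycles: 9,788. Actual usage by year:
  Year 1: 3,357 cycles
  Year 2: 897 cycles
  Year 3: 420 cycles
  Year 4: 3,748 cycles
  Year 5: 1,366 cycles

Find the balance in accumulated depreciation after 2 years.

Depreciable base = $195,908 − $39,300 = $156,608.
Rate = $156,608 / 9,788 cycles = $16 per cycle.
Year 1: 3,357 × $16 = $53,712. Book value $142,196.
Year 2: 897 × $16 = $14,352. Book value $127,844.
Accumulated through year 2 = $195,908 − $127,844 = $68,064.

$68,064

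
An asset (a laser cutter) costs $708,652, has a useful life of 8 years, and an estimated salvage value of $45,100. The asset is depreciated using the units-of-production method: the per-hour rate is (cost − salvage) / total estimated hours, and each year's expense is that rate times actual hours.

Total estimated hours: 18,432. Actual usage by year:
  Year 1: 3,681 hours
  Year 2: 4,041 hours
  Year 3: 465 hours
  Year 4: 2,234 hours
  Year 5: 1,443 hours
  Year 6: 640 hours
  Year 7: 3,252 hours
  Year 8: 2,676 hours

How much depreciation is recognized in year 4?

$80,424

Depreciable base = $708,652 − $45,100 = $663,552.
Rate = $663,552 / 18,432 hours = $36 per hour.
Year 1: 3,681 × $36 = $132,516. Book value $576,136.
Year 2: 4,041 × $36 = $145,476. Book value $430,660.
Year 3: 465 × $36 = $16,740. Book value $413,920.
Year 4: 2,234 × $36 = $80,424. Book value $333,496.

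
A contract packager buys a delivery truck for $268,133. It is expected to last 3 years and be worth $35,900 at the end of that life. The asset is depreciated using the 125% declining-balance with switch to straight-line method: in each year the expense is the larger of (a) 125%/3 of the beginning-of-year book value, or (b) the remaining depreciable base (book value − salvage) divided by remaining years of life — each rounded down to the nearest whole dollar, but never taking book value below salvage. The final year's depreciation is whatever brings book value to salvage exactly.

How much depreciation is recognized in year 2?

$65,171

Depreciable base = $268,133 − $35,900 = $232,233.
Year 1: DB = ⌊$268,133 × 125%/3⌋ = $111,722; SL = ⌊$232,233/3⌋ = $77,411 → take DB $111,722. Book value $156,411.
Year 2: DB = ⌊$156,411 × 125%/3⌋ = $65,171; SL = ⌊$120,511/2⌋ = $60,255 → take DB $65,171. Book value $91,240.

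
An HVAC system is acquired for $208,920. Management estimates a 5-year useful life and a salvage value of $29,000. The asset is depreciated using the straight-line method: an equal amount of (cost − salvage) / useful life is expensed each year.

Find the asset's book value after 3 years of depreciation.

Depreciable base = $208,920 − $29,000 = $179,920.
Annual expense = $179,920 / 5 = $35,984.
End of year 1: book value $172,936.
End of year 2: book value $136,952.
End of year 3: book value $100,968.

$100,968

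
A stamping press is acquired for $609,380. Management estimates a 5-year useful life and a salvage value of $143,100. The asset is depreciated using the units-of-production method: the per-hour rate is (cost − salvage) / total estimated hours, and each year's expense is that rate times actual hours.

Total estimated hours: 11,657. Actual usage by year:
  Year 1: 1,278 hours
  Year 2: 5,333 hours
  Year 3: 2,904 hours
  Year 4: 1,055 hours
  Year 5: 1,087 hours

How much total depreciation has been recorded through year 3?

Depreciable base = $609,380 − $143,100 = $466,280.
Rate = $466,280 / 11,657 hours = $40 per hour.
Year 1: 1,278 × $40 = $51,120. Book value $558,260.
Year 2: 5,333 × $40 = $213,320. Book value $344,940.
Year 3: 2,904 × $40 = $116,160. Book value $228,780.
Accumulated through year 3 = $609,380 − $228,780 = $380,600.

$380,600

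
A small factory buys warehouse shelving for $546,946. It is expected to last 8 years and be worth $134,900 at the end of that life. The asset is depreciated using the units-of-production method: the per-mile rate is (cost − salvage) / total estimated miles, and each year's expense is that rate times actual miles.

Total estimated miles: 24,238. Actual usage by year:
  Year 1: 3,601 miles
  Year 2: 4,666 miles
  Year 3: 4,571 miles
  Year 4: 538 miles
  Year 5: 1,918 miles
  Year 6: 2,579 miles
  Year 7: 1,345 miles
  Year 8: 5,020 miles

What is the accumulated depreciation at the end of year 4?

Depreciable base = $546,946 − $134,900 = $412,046.
Rate = $412,046 / 24,238 miles = $17 per mile.
Year 1: 3,601 × $17 = $61,217. Book value $485,729.
Year 2: 4,666 × $17 = $79,322. Book value $406,407.
Year 3: 4,571 × $17 = $77,707. Book value $328,700.
Year 4: 538 × $17 = $9,146. Book value $319,554.
Accumulated through year 4 = $546,946 − $319,554 = $227,392.

$227,392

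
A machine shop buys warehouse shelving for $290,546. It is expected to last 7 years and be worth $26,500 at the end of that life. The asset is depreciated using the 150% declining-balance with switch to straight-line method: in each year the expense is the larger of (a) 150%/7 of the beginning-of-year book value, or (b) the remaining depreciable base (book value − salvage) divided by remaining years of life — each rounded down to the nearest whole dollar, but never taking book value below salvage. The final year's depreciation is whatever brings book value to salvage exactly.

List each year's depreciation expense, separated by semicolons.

Depreciable base = $290,546 − $26,500 = $264,046.
Year 1: DB = ⌊$290,546 × 150%/7⌋ = $62,259; SL = ⌊$264,046/7⌋ = $37,720 → take DB $62,259. Book value $228,287.
Year 2: DB = ⌊$228,287 × 150%/7⌋ = $48,918; SL = ⌊$201,787/6⌋ = $33,631 → take DB $48,918. Book value $179,369.
Year 3: DB = ⌊$179,369 × 150%/7⌋ = $38,436; SL = ⌊$152,869/5⌋ = $30,573 → take DB $38,436. Book value $140,933.
Year 4: DB = ⌊$140,933 × 150%/7⌋ = $30,199; SL = ⌊$114,433/4⌋ = $28,608 → take DB $30,199. Book value $110,734.
Year 5: DB = ⌊$110,734 × 150%/7⌋ = $23,728; SL = ⌊$84,234/3⌋ = $28,078 → take SL $28,078. Book value $82,656.
Year 6: DB = ⌊$82,656 × 150%/7⌋ = $17,712; SL = ⌊$56,156/2⌋ = $28,078 → take SL $28,078. Book value $54,578.
Year 7 (final): $54,578 − $26,500 = $28,078. Book value $26,500.

$62,259; $48,918; $38,436; $30,199; $28,078; $28,078; $28,078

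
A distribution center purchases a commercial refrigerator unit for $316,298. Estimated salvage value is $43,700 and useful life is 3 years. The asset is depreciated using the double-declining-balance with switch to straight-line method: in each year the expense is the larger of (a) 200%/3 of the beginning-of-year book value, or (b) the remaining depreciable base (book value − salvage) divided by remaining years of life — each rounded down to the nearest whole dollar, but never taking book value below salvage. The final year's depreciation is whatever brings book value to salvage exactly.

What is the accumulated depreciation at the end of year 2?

$272,598

Depreciable base = $316,298 − $43,700 = $272,598.
Year 1: DB = ⌊$316,298 × 200%/3⌋ = $210,865; SL = ⌊$272,598/3⌋ = $90,866 → take DB $210,865. Book value $105,433.
Year 2: DB = ⌊$105,433 × 200%/3⌋ = $70,288; SL = ⌊$61,733/2⌋ = $30,866 → take DB $70,288, capped at $61,733. Book value $43,700.
Accumulated through year 2 = $316,298 − $43,700 = $272,598.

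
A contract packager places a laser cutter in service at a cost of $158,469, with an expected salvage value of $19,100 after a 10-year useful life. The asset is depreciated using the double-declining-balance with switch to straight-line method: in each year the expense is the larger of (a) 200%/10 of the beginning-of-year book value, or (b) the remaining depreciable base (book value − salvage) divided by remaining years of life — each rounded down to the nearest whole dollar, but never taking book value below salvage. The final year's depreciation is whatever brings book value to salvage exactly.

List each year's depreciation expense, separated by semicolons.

$31,693; $25,355; $20,284; $16,227; $12,982; $10,385; $8,308; $6,647; $5,317; $2,171

Depreciable base = $158,469 − $19,100 = $139,369.
Year 1: DB = ⌊$158,469 × 200%/10⌋ = $31,693; SL = ⌊$139,369/10⌋ = $13,936 → take DB $31,693. Book value $126,776.
Year 2: DB = ⌊$126,776 × 200%/10⌋ = $25,355; SL = ⌊$107,676/9⌋ = $11,964 → take DB $25,355. Book value $101,421.
Year 3: DB = ⌊$101,421 × 200%/10⌋ = $20,284; SL = ⌊$82,321/8⌋ = $10,290 → take DB $20,284. Book value $81,137.
Year 4: DB = ⌊$81,137 × 200%/10⌋ = $16,227; SL = ⌊$62,037/7⌋ = $8,862 → take DB $16,227. Book value $64,910.
Year 5: DB = ⌊$64,910 × 200%/10⌋ = $12,982; SL = ⌊$45,810/6⌋ = $7,635 → take DB $12,982. Book value $51,928.
Year 6: DB = ⌊$51,928 × 200%/10⌋ = $10,385; SL = ⌊$32,828/5⌋ = $6,565 → take DB $10,385. Book value $41,543.
Year 7: DB = ⌊$41,543 × 200%/10⌋ = $8,308; SL = ⌊$22,443/4⌋ = $5,610 → take DB $8,308. Book value $33,235.
Year 8: DB = ⌊$33,235 × 200%/10⌋ = $6,647; SL = ⌊$14,135/3⌋ = $4,711 → take DB $6,647. Book value $26,588.
Year 9: DB = ⌊$26,588 × 200%/10⌋ = $5,317; SL = ⌊$7,488/2⌋ = $3,744 → take DB $5,317. Book value $21,271.
Year 10 (final): $21,271 − $19,100 = $2,171. Book value $19,100.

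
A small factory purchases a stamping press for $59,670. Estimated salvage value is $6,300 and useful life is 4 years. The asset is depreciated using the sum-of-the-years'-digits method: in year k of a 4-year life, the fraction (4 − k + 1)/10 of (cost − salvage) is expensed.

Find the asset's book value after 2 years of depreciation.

Depreciable base = $59,670 − $6,300 = $53,370.
Sum of the years' digits = 4+3+2+1 = 10.
Year 1: $53,370 × 4/10 = $21,348. Book value $38,322.
Year 2: $53,370 × 3/10 = $16,011. Book value $22,311.

$22,311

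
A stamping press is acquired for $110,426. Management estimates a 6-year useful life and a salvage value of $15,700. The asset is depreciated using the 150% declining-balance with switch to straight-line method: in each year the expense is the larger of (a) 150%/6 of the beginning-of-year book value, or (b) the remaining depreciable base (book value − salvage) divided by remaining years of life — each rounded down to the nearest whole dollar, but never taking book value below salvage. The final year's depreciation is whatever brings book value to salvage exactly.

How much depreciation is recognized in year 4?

$11,646

Depreciable base = $110,426 − $15,700 = $94,726.
Year 1: DB = ⌊$110,426 × 150%/6⌋ = $27,606; SL = ⌊$94,726/6⌋ = $15,787 → take DB $27,606. Book value $82,820.
Year 2: DB = ⌊$82,820 × 150%/6⌋ = $20,705; SL = ⌊$67,120/5⌋ = $13,424 → take DB $20,705. Book value $62,115.
Year 3: DB = ⌊$62,115 × 150%/6⌋ = $15,528; SL = ⌊$46,415/4⌋ = $11,603 → take DB $15,528. Book value $46,587.
Year 4: DB = ⌊$46,587 × 150%/6⌋ = $11,646; SL = ⌊$30,887/3⌋ = $10,295 → take DB $11,646. Book value $34,941.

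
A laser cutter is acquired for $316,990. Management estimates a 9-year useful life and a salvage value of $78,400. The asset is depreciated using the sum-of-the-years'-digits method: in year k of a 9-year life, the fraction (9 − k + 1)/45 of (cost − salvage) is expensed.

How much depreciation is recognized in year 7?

Depreciable base = $316,990 − $78,400 = $238,590.
Sum of the years' digits = 9+8+7+6+5+4+3+2+1 = 45.
Year 1: $238,590 × 9/45 = $47,718. Book value $269,272.
Year 2: $238,590 × 8/45 = $42,416. Book value $226,856.
Year 3: $238,590 × 7/45 = $37,114. Book value $189,742.
Year 4: $238,590 × 6/45 = $31,812. Book value $157,930.
Year 5: $238,590 × 5/45 = $26,510. Book value $131,420.
Year 6: $238,590 × 4/45 = $21,208. Book value $110,212.
Year 7: $238,590 × 3/45 = $15,906. Book value $94,306.

$15,906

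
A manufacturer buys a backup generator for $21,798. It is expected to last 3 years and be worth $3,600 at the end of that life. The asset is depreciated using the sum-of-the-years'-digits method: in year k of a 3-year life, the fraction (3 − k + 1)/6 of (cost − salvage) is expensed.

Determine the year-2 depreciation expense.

Depreciable base = $21,798 − $3,600 = $18,198.
Sum of the years' digits = 3+2+1 = 6.
Year 1: $18,198 × 3/6 = $9,099. Book value $12,699.
Year 2: $18,198 × 2/6 = $6,066. Book value $6,633.

$6,066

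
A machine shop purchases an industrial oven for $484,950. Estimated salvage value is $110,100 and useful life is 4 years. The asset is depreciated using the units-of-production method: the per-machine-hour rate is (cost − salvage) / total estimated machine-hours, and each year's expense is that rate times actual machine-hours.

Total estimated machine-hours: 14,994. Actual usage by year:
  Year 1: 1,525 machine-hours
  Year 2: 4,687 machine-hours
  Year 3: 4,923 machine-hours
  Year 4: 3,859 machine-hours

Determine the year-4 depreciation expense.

$96,475

Depreciable base = $484,950 − $110,100 = $374,850.
Rate = $374,850 / 14,994 machine-hours = $25 per machine-hour.
Year 1: 1,525 × $25 = $38,125. Book value $446,825.
Year 2: 4,687 × $25 = $117,175. Book value $329,650.
Year 3: 4,923 × $25 = $123,075. Book value $206,575.
Year 4: 3,859 × $25 = $96,475. Book value $110,100.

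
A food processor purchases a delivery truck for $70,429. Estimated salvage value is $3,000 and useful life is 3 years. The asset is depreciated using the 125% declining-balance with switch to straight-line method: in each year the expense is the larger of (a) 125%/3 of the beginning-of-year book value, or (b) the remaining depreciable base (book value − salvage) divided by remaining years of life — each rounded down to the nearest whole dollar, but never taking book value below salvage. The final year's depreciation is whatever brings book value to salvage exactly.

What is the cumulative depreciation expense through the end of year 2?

Depreciable base = $70,429 − $3,000 = $67,429.
Year 1: DB = ⌊$70,429 × 125%/3⌋ = $29,345; SL = ⌊$67,429/3⌋ = $22,476 → take DB $29,345. Book value $41,084.
Year 2: DB = ⌊$41,084 × 125%/3⌋ = $17,118; SL = ⌊$38,084/2⌋ = $19,042 → take SL $19,042. Book value $22,042.
Accumulated through year 2 = $70,429 − $22,042 = $48,387.

$48,387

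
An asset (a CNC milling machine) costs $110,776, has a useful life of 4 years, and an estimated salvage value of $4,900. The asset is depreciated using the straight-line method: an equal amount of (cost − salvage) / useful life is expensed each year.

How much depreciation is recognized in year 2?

Depreciable base = $110,776 − $4,900 = $105,876.
Annual expense = $105,876 / 4 = $26,469.

$26,469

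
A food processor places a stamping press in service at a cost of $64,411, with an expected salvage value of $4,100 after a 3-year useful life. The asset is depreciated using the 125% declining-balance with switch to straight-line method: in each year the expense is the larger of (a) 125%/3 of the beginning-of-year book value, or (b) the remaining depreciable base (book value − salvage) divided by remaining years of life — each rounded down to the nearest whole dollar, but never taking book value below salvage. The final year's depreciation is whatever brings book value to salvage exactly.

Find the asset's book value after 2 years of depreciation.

Depreciable base = $64,411 − $4,100 = $60,311.
Year 1: DB = ⌊$64,411 × 125%/3⌋ = $26,837; SL = ⌊$60,311/3⌋ = $20,103 → take DB $26,837. Book value $37,574.
Year 2: DB = ⌊$37,574 × 125%/3⌋ = $15,655; SL = ⌊$33,474/2⌋ = $16,737 → take SL $16,737. Book value $20,837.

$20,837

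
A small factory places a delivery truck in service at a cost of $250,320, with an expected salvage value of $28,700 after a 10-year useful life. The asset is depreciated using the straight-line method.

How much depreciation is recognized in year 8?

$22,162

Depreciable base = $250,320 − $28,700 = $221,620.
Annual expense = $221,620 / 10 = $22,162.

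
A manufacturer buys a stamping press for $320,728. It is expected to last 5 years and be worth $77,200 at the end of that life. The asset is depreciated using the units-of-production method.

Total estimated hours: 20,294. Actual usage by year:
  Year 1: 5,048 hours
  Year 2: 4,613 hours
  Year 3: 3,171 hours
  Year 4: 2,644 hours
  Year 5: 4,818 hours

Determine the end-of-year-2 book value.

Depreciable base = $320,728 − $77,200 = $243,528.
Rate = $243,528 / 20,294 hours = $12 per hour.
Year 1: 5,048 × $12 = $60,576. Book value $260,152.
Year 2: 4,613 × $12 = $55,356. Book value $204,796.

$204,796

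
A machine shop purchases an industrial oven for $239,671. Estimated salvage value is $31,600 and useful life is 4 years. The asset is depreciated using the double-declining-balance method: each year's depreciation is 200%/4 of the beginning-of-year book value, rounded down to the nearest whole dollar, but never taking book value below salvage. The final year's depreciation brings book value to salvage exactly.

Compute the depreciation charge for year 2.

$59,918

Depreciable base = $239,671 − $31,600 = $208,071.
Year 1: ⌊$239,671 × 200%/4⌋ = $119,835. Book value $119,836.
Year 2: ⌊$119,836 × 200%/4⌋ = $59,918. Book value $59,918.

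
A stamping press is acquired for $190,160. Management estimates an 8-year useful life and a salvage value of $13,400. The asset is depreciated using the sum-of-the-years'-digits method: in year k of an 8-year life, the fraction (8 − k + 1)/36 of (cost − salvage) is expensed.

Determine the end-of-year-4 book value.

$62,500

Depreciable base = $190,160 − $13,400 = $176,760.
Sum of the years' digits = 8+7+6+5+4+3+2+1 = 36.
Year 1: $176,760 × 8/36 = $39,280. Book value $150,880.
Year 2: $176,760 × 7/36 = $34,370. Book value $116,510.
Year 3: $176,760 × 6/36 = $29,460. Book value $87,050.
Year 4: $176,760 × 5/36 = $24,550. Book value $62,500.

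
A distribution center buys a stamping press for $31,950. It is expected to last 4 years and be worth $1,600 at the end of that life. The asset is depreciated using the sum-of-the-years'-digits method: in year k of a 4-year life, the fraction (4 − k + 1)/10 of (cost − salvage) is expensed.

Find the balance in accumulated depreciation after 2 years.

Depreciable base = $31,950 − $1,600 = $30,350.
Sum of the years' digits = 4+3+2+1 = 10.
Year 1: $30,350 × 4/10 = $12,140. Book value $19,810.
Year 2: $30,350 × 3/10 = $9,105. Book value $10,705.
Accumulated through year 2 = $31,950 − $10,705 = $21,245.

$21,245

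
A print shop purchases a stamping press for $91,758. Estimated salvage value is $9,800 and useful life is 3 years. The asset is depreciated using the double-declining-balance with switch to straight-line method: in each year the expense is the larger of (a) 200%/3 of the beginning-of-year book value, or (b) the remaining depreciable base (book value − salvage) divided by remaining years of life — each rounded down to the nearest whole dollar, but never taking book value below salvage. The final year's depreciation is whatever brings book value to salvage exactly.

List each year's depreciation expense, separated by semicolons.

Depreciable base = $91,758 − $9,800 = $81,958.
Year 1: DB = ⌊$91,758 × 200%/3⌋ = $61,172; SL = ⌊$81,958/3⌋ = $27,319 → take DB $61,172. Book value $30,586.
Year 2: DB = ⌊$30,586 × 200%/3⌋ = $20,390; SL = ⌊$20,786/2⌋ = $10,393 → take DB $20,390. Book value $10,196.
Year 3 (final): $10,196 − $9,800 = $396. Book value $9,800.

$61,172; $20,390; $396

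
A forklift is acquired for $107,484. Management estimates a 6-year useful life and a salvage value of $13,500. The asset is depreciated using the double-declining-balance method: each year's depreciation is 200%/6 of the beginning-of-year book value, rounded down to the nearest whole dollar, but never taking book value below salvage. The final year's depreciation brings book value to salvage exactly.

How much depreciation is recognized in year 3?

Depreciable base = $107,484 − $13,500 = $93,984.
Year 1: ⌊$107,484 × 200%/6⌋ = $35,828. Book value $71,656.
Year 2: ⌊$71,656 × 200%/6⌋ = $23,885. Book value $47,771.
Year 3: ⌊$47,771 × 200%/6⌋ = $15,923. Book value $31,848.

$15,923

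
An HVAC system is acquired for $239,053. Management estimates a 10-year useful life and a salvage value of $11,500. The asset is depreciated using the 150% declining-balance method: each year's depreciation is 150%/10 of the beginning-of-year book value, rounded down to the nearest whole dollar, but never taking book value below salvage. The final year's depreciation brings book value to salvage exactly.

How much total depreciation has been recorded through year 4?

$114,264

Depreciable base = $239,053 − $11,500 = $227,553.
Year 1: ⌊$239,053 × 150%/10⌋ = $35,857. Book value $203,196.
Year 2: ⌊$203,196 × 150%/10⌋ = $30,479. Book value $172,717.
Year 3: ⌊$172,717 × 150%/10⌋ = $25,907. Book value $146,810.
Year 4: ⌊$146,810 × 150%/10⌋ = $22,021. Book value $124,789.
Accumulated through year 4 = $239,053 − $124,789 = $114,264.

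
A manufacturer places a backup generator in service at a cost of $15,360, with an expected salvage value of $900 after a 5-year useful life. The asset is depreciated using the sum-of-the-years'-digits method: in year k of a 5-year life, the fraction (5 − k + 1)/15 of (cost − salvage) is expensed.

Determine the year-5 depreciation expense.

$964

Depreciable base = $15,360 − $900 = $14,460.
Sum of the years' digits = 5+4+3+2+1 = 15.
Year 1: $14,460 × 5/15 = $4,820. Book value $10,540.
Year 2: $14,460 × 4/15 = $3,856. Book value $6,684.
Year 3: $14,460 × 3/15 = $2,892. Book value $3,792.
Year 4: $14,460 × 2/15 = $1,928. Book value $1,864.
Year 5: $14,460 × 1/15 = $964. Book value $900.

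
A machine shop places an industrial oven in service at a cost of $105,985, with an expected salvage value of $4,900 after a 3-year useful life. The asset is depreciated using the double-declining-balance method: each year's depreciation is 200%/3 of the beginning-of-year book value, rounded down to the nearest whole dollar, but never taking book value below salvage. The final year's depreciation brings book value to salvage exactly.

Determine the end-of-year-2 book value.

$11,777

Depreciable base = $105,985 − $4,900 = $101,085.
Year 1: ⌊$105,985 × 200%/3⌋ = $70,656. Book value $35,329.
Year 2: ⌊$35,329 × 200%/3⌋ = $23,552. Book value $11,777.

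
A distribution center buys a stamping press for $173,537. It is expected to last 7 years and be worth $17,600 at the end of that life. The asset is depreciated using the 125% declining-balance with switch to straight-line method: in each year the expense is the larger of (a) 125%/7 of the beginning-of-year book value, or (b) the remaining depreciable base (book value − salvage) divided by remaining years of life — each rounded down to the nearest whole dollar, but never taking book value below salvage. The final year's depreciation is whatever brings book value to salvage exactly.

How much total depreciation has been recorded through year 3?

$77,352

Depreciable base = $173,537 − $17,600 = $155,937.
Year 1: DB = ⌊$173,537 × 125%/7⌋ = $30,988; SL = ⌊$155,937/7⌋ = $22,276 → take DB $30,988. Book value $142,549.
Year 2: DB = ⌊$142,549 × 125%/7⌋ = $25,455; SL = ⌊$124,949/6⌋ = $20,824 → take DB $25,455. Book value $117,094.
Year 3: DB = ⌊$117,094 × 125%/7⌋ = $20,909; SL = ⌊$99,494/5⌋ = $19,898 → take DB $20,909. Book value $96,185.
Accumulated through year 3 = $173,537 − $96,185 = $77,352.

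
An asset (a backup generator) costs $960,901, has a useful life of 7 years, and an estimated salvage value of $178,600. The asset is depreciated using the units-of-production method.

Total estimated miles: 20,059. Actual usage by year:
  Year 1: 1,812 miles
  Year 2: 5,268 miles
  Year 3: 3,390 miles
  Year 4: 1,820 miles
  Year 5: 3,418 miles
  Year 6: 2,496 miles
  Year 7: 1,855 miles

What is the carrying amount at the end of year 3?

$552,571

Depreciable base = $960,901 − $178,600 = $782,301.
Rate = $782,301 / 20,059 miles = $39 per mile.
Year 1: 1,812 × $39 = $70,668. Book value $890,233.
Year 2: 5,268 × $39 = $205,452. Book value $684,781.
Year 3: 3,390 × $39 = $132,210. Book value $552,571.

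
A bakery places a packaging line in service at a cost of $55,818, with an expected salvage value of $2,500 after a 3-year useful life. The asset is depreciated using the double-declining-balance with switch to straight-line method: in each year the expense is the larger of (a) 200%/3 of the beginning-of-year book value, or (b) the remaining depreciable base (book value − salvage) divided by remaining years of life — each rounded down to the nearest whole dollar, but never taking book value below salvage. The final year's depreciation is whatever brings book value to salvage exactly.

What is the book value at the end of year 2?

Depreciable base = $55,818 − $2,500 = $53,318.
Year 1: DB = ⌊$55,818 × 200%/3⌋ = $37,212; SL = ⌊$53,318/3⌋ = $17,772 → take DB $37,212. Book value $18,606.
Year 2: DB = ⌊$18,606 × 200%/3⌋ = $12,404; SL = ⌊$16,106/2⌋ = $8,053 → take DB $12,404. Book value $6,202.

$6,202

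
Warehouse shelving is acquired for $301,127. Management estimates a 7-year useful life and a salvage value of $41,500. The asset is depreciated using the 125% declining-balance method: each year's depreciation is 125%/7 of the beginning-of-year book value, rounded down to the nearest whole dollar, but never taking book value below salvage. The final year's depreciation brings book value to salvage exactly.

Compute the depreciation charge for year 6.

Depreciable base = $301,127 − $41,500 = $259,627.
Year 1: ⌊$301,127 × 125%/7⌋ = $53,772. Book value $247,355.
Year 2: ⌊$247,355 × 125%/7⌋ = $44,170. Book value $203,185.
Year 3: ⌊$203,185 × 125%/7⌋ = $36,283. Book value $166,902.
Year 4: ⌊$166,902 × 125%/7⌋ = $29,803. Book value $137,099.
Year 5: ⌊$137,099 × 125%/7⌋ = $24,481. Book value $112,618.
Year 6: ⌊$112,618 × 125%/7⌋ = $20,110. Book value $92,508.

$20,110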